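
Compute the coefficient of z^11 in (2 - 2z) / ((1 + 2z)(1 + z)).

The denominator gives the recurrence a_n = −3a_(n−1) − 2a_(n−2) for n ≥ 3; the numerator fixes a_0 = 2, a_1 = -8, a_2 = 20.
Iterating: 2, -8, 20, -44, 92, -188, 380, -764, 1532, -3068, 6140, -12284, so a_11 = -12284.

-12284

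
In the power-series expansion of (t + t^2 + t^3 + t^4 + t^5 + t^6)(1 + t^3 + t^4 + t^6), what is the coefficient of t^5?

3

(t + t^2 + t^3 + t^4 + t^5 + t^6) has coefficients 0,1,1,1,1,1 for degrees 0…5.
(1 + t^3 + t^4 + t^6) has coefficients 1,0,0,1,1,0 for degrees 0…5.
[t^5] = 1·1 + 1·1 + 1·0 + 1·0 + 1·1 = 3.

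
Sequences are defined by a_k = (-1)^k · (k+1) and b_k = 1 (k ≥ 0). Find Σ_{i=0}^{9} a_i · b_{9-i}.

This is [x^9] in the product of the two ordinary generating functions.
Σ = 1·1 − 2·1 + 3·1 − 4·1 + 5·1 − 6·1 + 7·1 − 8·1 + 9·1 − 10·1 = -5.

-5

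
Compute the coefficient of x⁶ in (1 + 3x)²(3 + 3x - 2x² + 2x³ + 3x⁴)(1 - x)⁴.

(1 + 3x)² has coefficients 1,6,9 for degrees 0…2.
(3 + 3x - 2x² + 2x³ + 3x⁴) has coefficients 3,3,-2,2,3,0,0 for degrees 0…6.
Finally multiplying by (1 - x)⁴, the product of all factors after the first has coefficients 3,-9,4,16,-26,11,8 for degrees 0…6.
[x⁶] = 1·8 + 6·11 + 9·(-26) = -160.

-160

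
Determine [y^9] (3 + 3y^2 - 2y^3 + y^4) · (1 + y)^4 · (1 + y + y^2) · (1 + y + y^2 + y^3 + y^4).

73

(3 + 3y^2 - 2y^3 + y^4) has coefficients 3,0,3,-2,1 for degrees 0…4.
(1 + y)^4 has coefficients 1,4,6,4,1,0,0,0,0,0 for degrees 0…9.
Multiplying by (1 + y + y^2) gives running coefficients 1,5,11,14,11,5,1,0,0,0 for degrees 0…9.
Finally multiplying by (1 + y + y^2 + y^3 + y^4), the product of all factors after the first has coefficients 1,6,17,31,42,46,42,31,17,6 for degrees 0…9.
[y^9] = 3·6 + 3·31 − 2·42 + 1·46 = 73.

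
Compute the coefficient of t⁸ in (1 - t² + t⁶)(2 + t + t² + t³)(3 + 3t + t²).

(1 - t² + t⁶) has coefficients 1,0,-1,0,0,0,1 for degrees 0…6.
(2 + t + t² + t³) has coefficients 2,1,1,1,0,0,0,0,0 for degrees 0…8.
Finally multiplying by (3 + 3t + t²), the product of all factors after the first has coefficients 6,9,8,7,4,1,0,0,0 for degrees 0…8.
[t⁸] = 1·0 − 1·0 + 1·8 = 8.

8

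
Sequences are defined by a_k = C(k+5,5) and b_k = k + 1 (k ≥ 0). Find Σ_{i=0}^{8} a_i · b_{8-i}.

6435

The convolution is the x^8 coefficient of A(x)B(x).
Σ = 1·9 + 6·8 + 21·7 + 56·6 + 126·5 + 252·4 + 462·3 + 792·2 + 1287·1 = 6435.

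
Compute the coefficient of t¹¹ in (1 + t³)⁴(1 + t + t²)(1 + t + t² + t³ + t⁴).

24

(1 + t³)⁴ has coefficients 1,0,0,4,0,0,6,0,0,4,0,0 for degrees 0…11.
(1 + t + t²) has coefficients 1,1,1,0,0,0,0,0,0,0,0,0 for degrees 0…11.
Finally multiplying by (1 + t + t² + t³ + t⁴), the product of all factors after the first has coefficients 1,2,3,3,3,2,1,0,0,0,0,0 for degrees 0…11.
[t¹¹] = 1·0 + 4·0 + 6·2 + 4·3 = 24.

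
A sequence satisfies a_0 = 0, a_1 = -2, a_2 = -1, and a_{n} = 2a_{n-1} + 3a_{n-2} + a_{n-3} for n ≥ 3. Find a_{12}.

-175035

The ordinary generating function has denominator 1 - 2x - 3x^2 - x^3.
Iterating the recurrence: a_0,…,a_{12} = 0, -2, -1, -8, -21, -67, -205, -632, -1946, -5993, -18456, -56837, -175035.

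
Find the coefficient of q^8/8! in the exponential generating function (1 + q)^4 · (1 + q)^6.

1814400

The EGF product rule gives c_8 = Σ_{k_1+k_2=8} C(8; k_1,k_2) · ∏ g_i(k_i), where (1+q)^4 gives the falling factorial (4)_k; (1+q)^6 gives the falling factorial (6)_k.
g_1(k) for k = 0…8: 1, 4, 12, 24, 24, 0, 0, 0, 0.
g_2(k) for k = 0…8: 1, 6, 30, 120, 360, 720, 720, 0, 0.
c_8 = Σ_k C(8,k)·g_1(k)·g_2(8−k) = 28·12·720 + 56·24·720 + 70·24·360 = 241920 + 967680 + 604800 = 1814400.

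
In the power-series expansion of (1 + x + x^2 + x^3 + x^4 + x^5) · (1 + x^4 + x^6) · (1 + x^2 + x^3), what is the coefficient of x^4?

4

(1 + x + x^2 + x^3 + x^4 + x^5) has coefficients 1,1,1,1,1 for degrees 0…4.
(1 + x^4 + x^6) has coefficients 1,0,0,0,1 for degrees 0…4.
Finally multiplying by (1 + x^2 + x^3), the product of all factors after the first has coefficients 1,0,1,1,1 for degrees 0…4.
[x^4] = 1·1 + 1·1 + 1·1 + 1·0 + 1·1 = 4.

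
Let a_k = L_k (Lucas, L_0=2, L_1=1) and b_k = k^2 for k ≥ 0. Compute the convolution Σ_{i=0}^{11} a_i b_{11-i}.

This is [x^11] in the product of the two ordinary generating functions.
Σ = 2·121 + 1·100 + 3·81 + 4·64 + 7·49 + 11·36 + 18·25 + 29·16 + 47·9 + 76·4 + 123·1 + 199·0 = 3344.

3344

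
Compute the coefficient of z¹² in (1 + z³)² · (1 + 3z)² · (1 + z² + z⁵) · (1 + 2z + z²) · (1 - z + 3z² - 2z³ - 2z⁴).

(1 + z³)² has coefficients 1,0,0,2,0,0,1 for degrees 0…6.
(1 + 3z)² has coefficients 1,6,9,0,0,0,0,0,0,0,0,0,0 for degrees 0…12.
Multiplying by (1 + z² + z⁵) gives running coefficients 1,6,10,6,9,1,6,9,0,0,0,0,0 for degrees 0…12.
Multiplying by (1 + 2z + z²) gives running coefficients 1,8,23,32,31,25,17,22,24,9,0,0,0 for degrees 0…12.
Finally multiplying by (1 - z + 3z² - 2z³ - 2z⁴), the product of all factors after the first has coefficients 1,7,18,31,50,28,-25,-46,-59,-33,-15,-65,-66 for degrees 0…12.
[z¹²] = 1·(-66) + 2·(-33) + 1·(-25) = -157.

-157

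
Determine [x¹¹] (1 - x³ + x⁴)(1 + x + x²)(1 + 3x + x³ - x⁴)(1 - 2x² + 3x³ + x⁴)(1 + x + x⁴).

(1 - x³ + x⁴) has coefficients 1,0,0,-1,1 for degrees 0…4.
(1 + x + x²) has coefficients 1,1,1,0,0,0,0,0,0,0,0,0 for degrees 0…11.
Multiplying by (1 + 3x + x³ - x⁴) gives running coefficients 1,4,4,4,0,0,-1,0,0,0,0,0 for degrees 0…11.
Multiplying by (1 - 2x² + 3x³ + x⁴) gives running coefficients 1,4,2,-1,5,8,15,4,2,-3,-1,0 for degrees 0…11.
Finally multiplying by (1 + x + x⁴), the product of all factors after the first has coefficients 1,5,6,1,5,17,25,18,11,7,11,3 for degrees 0…11.
[x¹¹] = 1·3 − 1·11 + 1·18 = 10.

10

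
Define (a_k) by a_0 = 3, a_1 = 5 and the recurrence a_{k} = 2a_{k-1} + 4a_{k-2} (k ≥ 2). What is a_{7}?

7232

The ordinary generating function has denominator 1 - 2y - 4y^2.
Iterating the recurrence: a_0,…,a_{7} = 3, 5, 22, 64, 216, 688, 2240, 7232.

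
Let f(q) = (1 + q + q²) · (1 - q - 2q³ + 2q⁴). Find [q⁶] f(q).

(1 + q + q²) has coefficients 1,1,1 for degrees 0…2.
(1 - q - 2q³ + 2q⁴) has coefficients 1,-1,0,-2,2,0,0 for degrees 0…6.
[q⁶] = 1·0 + 1·0 + 1·2 = 2.

2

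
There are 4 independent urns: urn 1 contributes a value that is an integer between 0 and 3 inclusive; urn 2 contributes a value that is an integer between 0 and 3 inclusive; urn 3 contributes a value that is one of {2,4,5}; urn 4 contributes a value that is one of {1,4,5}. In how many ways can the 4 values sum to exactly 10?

The generating function for the choices is (1 + q + q^2 + q^3)·(1 + q + q^2 + q^3)·(q^2 + q^4 + q^5)·(q + q^4 + q^5); the count is [q^10].
(1 + q + q^2 + q^3) has coefficients 1,1,1,1 for degrees 0…3.
(1 + q + q^2 + q^3) has coefficients 1,1,1,1,0,0,0,0,0,0,0 for degrees 0…10.
Multiplying by (q^2 + q^4 + q^5) gives running coefficients 0,0,1,1,2,3,2,2,1,0,0 for degrees 0…10.
Finally multiplying by (q + q^4 + q^5), the product of all factors after the first has coefficients 0,0,0,1,1,2,4,4,5,6,5 for degrees 0…10.
[q^10] = 1·5 + 1·6 + 1·5 + 1·4 = 20.

20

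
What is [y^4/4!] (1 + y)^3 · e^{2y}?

304

The EGF product rule gives c_4 = Σ_{k_1+k_2=4} C(4; k_1,k_2) · ∏ g_i(k_i), where (1+y)^3 gives the falling factorial (3)_k; e^{2y} gives (2)^k.
g_1(k) for k = 0…4: 1, 3, 6, 6, 0.
g_2(k) for k = 0…4: 1, 2, 4, 8, 16.
c_4 = Σ_k C(4,k)·g_1(k)·g_2(4−k) = 1·1·16 + 4·3·8 + 6·6·4 + 4·6·2 = 16 + 96 + 144 + 48 = 304.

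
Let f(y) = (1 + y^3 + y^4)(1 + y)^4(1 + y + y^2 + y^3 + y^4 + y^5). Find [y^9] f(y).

32

(1 + y^3 + y^4) has coefficients 1,0,0,1,1 for degrees 0…4.
(1 + y)^4 has coefficients 1,4,6,4,1,0,0,0,0,0 for degrees 0…9.
Finally multiplying by (1 + y + y^2 + y^3 + y^4 + y^5), the product of all factors after the first has coefficients 1,5,11,15,16,16,15,11,5,1 for degrees 0…9.
[y^9] = 1·1 + 1·15 + 1·16 = 32.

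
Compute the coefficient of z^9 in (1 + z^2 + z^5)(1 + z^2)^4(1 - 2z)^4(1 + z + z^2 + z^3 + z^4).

(1 + z^2 + z^5) has coefficients 1,0,1,0,0,1 for degrees 0…5.
(1 + z^2)^4 has coefficients 1,0,4,0,6,0,4,0,1,0 for degrees 0…9.
Multiplying by (1 - 2z)^4 gives running coefficients 1,-8,28,-64,118,-176,212,-224,193,-136 for degrees 0…9.
Finally multiplying by (1 + z + z^2 + z^3 + z^4), the product of all factors after the first has coefficients 1,-7,21,-43,75,-102,118,-134,123,-131 for degrees 0…9.
[z^9] = 1·(-131) + 1·(-134) + 1·75 = -190.

-190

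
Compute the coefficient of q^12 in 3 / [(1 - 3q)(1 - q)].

2391483

Partial fractions give a closed form: a_n = (9/2)·3^n + (-3/2)·1^n.
At n = 12: a_12 = 2391483.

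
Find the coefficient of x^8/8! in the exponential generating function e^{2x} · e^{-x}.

1

The EGF product rule gives c_8 = Σ_{k_1+k_2=8} C(8; k_1,k_2) · ∏ g_i(k_i), where e^{2x} gives (2)^k; e^{-x} gives (-1)^k.
g_1(k) for k = 0…8: 1, 2, 4, 8, 16, 32, 64, 128, 256.
g_2(k) for k = 0…8: 1, -1, 1, -1, 1, -1, 1, -1, 1.
c_8 = Σ_k C(8,k)·g_1(k)·g_2(8−k) = 1·1·1 + 8·2·(-1) + 28·4·1 + 56·8·(-1) + 70·16·1 + 56·32·(-1) + 28·64·1 + 8·128·(-1) + 1·256·1 = 1 − 16 + 112 − 448 + 1120 − 1792 + 1792 − 1024 + 256 = 1.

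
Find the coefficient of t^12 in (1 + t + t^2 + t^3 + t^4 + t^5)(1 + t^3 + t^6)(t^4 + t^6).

4

(1 + t + t^2 + t^3 + t^4 + t^5) has coefficients 1,1,1,1,1,1 for degrees 0…5.
(1 + t^3 + t^6) has coefficients 1,0,0,1,0,0,1,0,0,0,0,0,0 for degrees 0…12.
Finally multiplying by (t^4 + t^6), the product of all factors after the first has coefficients 0,0,0,0,1,0,1,1,0,1,1,0,1 for degrees 0…12.
[t^12] = 1·1 + 1·0 + 1·1 + 1·1 + 1·0 + 1·1 = 4.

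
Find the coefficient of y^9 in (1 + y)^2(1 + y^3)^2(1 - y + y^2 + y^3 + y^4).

(1 + y)^2 has coefficients 1,2,1 for degrees 0…2.
(1 + y^3)^2 has coefficients 1,0,0,2,0,0,1,0,0,0 for degrees 0…9.
Finally multiplying by (1 - y + y^2 + y^3 + y^4), the product of all factors after the first has coefficients 1,-1,1,3,-1,2,3,1,1,1 for degrees 0…9.
[y^9] = 1·1 + 2·1 + 1·1 = 4.

4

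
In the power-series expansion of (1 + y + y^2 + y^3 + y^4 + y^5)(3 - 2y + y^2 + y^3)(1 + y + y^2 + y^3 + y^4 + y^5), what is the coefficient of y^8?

(1 + y + y^2 + y^3 + y^4 + y^5) has coefficients 1,1,1,1,1,1 for degrees 0…5.
(3 - 2y + y^2 + y^3) has coefficients 3,-2,1,1,0,0,0,0,0 for degrees 0…8.
Finally multiplying by (1 + y + y^2 + y^3 + y^4 + y^5), the product of all factors after the first has coefficients 3,1,2,3,3,3,0,2,1 for degrees 0…8.
[y^8] = 1·1 + 1·2 + 1·0 + 1·3 + 1·3 + 1·3 = 12.

12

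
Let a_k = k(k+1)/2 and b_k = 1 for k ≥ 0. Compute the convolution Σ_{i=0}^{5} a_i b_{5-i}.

35

This is [x^5] in the product of the two ordinary generating functions.
Σ = 0·1 + 1·1 + 3·1 + 6·1 + 10·1 + 15·1 = 35.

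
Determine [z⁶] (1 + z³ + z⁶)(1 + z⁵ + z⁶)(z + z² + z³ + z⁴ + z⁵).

2

(1 + z³ + z⁶) has coefficients 1,0,0,1,0,0,1 for degrees 0…6.
(1 + z⁵ + z⁶) has coefficients 1,0,0,0,0,1,1 for degrees 0…6.
Finally multiplying by (z + z² + z³ + z⁴ + z⁵), the product of all factors after the first has coefficients 0,1,1,1,1,1,1 for degrees 0…6.
[z⁶] = 1·1 + 1·1 + 1·0 = 2.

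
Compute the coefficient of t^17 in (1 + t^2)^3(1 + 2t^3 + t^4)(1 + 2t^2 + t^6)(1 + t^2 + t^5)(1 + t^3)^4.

(1 + t^2)^3 has coefficients 1,0,3,0,3,0,1 for degrees 0…6.
(1 + 2t^3 + t^4) has coefficients 1,0,0,2,1,0,0,0,0,0,0,0,0,0,0,0,0,0 for degrees 0…17.
Multiplying by (1 + 2t^2 + t^6) gives running coefficients 1,0,2,2,1,4,3,0,0,2,1,0,0,0,0,0,0,0 for degrees 0…17.
Multiplying by (1 + t^2 + t^5) gives running coefficients 1,0,3,2,3,7,4,6,5,3,5,5,1,0,2,1,0,0 for degrees 0…17.
Finally multiplying by (1 + t^3)^4, the product of all factors after the first has coefficients 1,0,3,6,3,19,18,18,51,35,47,79,46,68,83,41,57,65 for degrees 0…17.
[t^17] = 1·65 + 3·41 + 3·68 + 1·79 = 471.

471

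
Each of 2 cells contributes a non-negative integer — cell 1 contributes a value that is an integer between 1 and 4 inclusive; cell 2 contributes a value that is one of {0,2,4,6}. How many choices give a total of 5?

The generating function for the choices is (z + z^2 + z^3 + z^4)·(1 + z^2 + z^4 + z^6); the count is [z^5].
(z + z^2 + z^3 + z^4) has coefficients 0,1,1,1,1 for degrees 0…4.
(1 + z^2 + z^4 + z^6) has coefficients 1,0,1,0,1,0 for degrees 0…5.
[z^5] = 1·1 + 1·0 + 1·1 + 1·0 = 2.

2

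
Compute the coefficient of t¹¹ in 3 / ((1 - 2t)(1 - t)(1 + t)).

The denominator gives the recurrence a_n = 2a_(n−1) + a_(n−2) − 2a_(n−3) for n ≥ 3; the numerator fixes a_0 = 3, a_1 = 6, a_2 = 15.
Iterating: 3, 6, 15, 30, 63, 126, 255, 510, 1023, 2046, 4095, 8190, so a_11 = 8190.

8190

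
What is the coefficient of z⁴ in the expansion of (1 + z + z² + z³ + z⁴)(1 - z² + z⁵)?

0

(1 + z + z² + z³ + z⁴) has coefficients 1,1,1,1,1 for degrees 0…4.
(1 - z² + z⁵) has coefficients 1,0,-1,0,0 for degrees 0…4.
[z⁴] = 1·0 + 1·0 + 1·(-1) + 1·0 + 1·1 = 0.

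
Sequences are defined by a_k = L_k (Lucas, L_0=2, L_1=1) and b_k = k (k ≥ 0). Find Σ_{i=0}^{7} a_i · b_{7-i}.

This is [x^7] in the product of the two ordinary generating functions.
Σ = 2·7 + 1·6 + 3·5 + 4·4 + 7·3 + 11·2 + 18·1 + 29·0 = 112.

112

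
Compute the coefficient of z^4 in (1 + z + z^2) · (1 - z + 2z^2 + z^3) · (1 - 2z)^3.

15

(1 + z + z^2) has coefficients 1,1,1 for degrees 0…2.
(1 - z + 2z^2 + z^3) has coefficients 1,-1,2,1,0 for degrees 0…4.
Finally multiplying by (1 - 2z)^3, the product of all factors after the first has coefficients 1,-7,20,-31,26 for degrees 0…4.
[z^4] = 1·26 + 1·(-31) + 1·20 = 15.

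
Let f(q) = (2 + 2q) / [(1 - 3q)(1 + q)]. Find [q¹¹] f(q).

354294

Partial fractions give a closed form: a_n = (2)·3^n.
At n = 11: a_11 = 354294.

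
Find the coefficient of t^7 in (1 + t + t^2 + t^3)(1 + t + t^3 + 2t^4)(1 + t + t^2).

8

(1 + t + t^2 + t^3) has coefficients 1,1,1,1 for degrees 0…3.
(1 + t + t^3 + 2t^4) has coefficients 1,1,0,1,2,0,0,0 for degrees 0…7.
Finally multiplying by (1 + t + t^2), the product of all factors after the first has coefficients 1,2,2,2,3,3,2,0 for degrees 0…7.
[t^7] = 1·0 + 1·2 + 1·3 + 1·3 = 8.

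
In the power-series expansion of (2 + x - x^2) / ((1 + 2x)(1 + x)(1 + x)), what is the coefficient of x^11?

-10237

The denominator gives the recurrence a_n = −4a_(n−1) − 5a_(n−2) − 2a_(n−3) for n ≥ 3; the numerator fixes a_0 = 2, a_1 = -7, a_2 = 17.
Iterating: 2, -7, 17, -37, 77, -157, 317, -637, 1277, -2557, 5117, -10237, so a_11 = -10237.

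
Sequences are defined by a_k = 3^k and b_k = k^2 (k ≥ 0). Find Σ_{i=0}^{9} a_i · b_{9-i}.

Write out a_i and b_{9-i} for i = 0,…,9 and sum the products.
Σ = 1·81 + 3·64 + 9·49 + 27·36 + 81·25 + 243·16 + 729·9 + 2187·4 + 6561·1 + 19683·0 = 29469.

29469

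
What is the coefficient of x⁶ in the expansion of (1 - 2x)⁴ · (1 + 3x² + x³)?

16

(1 - 2x)⁴ has coefficients 1,-8,24,-32,16 for degrees 0…4.
(1 + 3x² + x³) has coefficients 1,0,3,1,0,0,0 for degrees 0…6.
[x⁶] = 1·0 − 8·0 + 24·0 − 32·1 + 16·3 = 16.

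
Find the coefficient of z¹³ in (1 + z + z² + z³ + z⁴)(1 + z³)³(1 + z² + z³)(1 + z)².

(1 + z + z² + z³ + z⁴) has coefficients 1,1,1,1,1 for degrees 0…4.
(1 + z³)³ has coefficients 1,0,0,3,0,0,3,0,0,1,0,0,0,0 for degrees 0…13.
Multiplying by (1 + z² + z³) gives running coefficients 1,0,1,4,0,3,6,0,3,4,0,1,1,0 for degrees 0…13.
Finally multiplying by (1 + z)², the product of all factors after the first has coefficients 1,2,2,6,9,7,12,15,9,10,11,5,3,3 for degrees 0…13.
[z¹³] = 1·3 + 1·3 + 1·5 + 1·11 + 1·10 = 32.

32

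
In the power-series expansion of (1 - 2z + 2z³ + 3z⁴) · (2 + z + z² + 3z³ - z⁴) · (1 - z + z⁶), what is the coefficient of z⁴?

-4

(1 - 2z + 2z³ + 3z⁴) has coefficients 1,-2,0,2,3 for degrees 0…4.
(2 + z + z² + 3z³ - z⁴) has coefficients 2,1,1,3,-1 for degrees 0…4.
Finally multiplying by (1 - z + z⁶), the product of all factors after the first has coefficients 2,-1,0,2,-4 for degrees 0…4.
[z⁴] = 1·(-4) − 2·2 + 2·(-1) + 3·2 = -4.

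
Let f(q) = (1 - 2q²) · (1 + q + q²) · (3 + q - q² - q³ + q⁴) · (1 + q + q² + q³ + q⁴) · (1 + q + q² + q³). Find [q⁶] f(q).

-44

(1 - 2q²) has coefficients 1,0,-2 for degrees 0…2.
(1 + q + q²) has coefficients 1,1,1,0,0,0,0 for degrees 0…6.
Multiplying by (3 + q - q² - q³ + q⁴) gives running coefficients 3,4,3,-1,-1,0,1 for degrees 0…6.
Multiplying by (1 + q + q² + q³ + q⁴) gives running coefficients 3,7,10,9,8,5,2 for degrees 0…6.
Finally multiplying by (1 + q + q² + q³), the product of all factors after the first has coefficients 3,10,20,29,34,32,24 for degrees 0…6.
[q⁶] = 1·24 − 2·34 = -44.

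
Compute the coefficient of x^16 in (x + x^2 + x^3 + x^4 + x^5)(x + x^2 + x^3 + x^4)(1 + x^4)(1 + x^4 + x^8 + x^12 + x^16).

10

(x + x^2 + x^3 + x^4 + x^5) has coefficients 0,1,1,1,1,1 for degrees 0…5.
(x + x^2 + x^3 + x^4) has coefficients 0,1,1,1,1,0,0,0,0,0,0,0,0,0,0,0,0 for degrees 0…16.
Multiplying by (1 + x^4) gives running coefficients 0,1,1,1,1,1,1,1,1,0,0,0,0,0,0,0,0 for degrees 0…16.
Finally multiplying by (1 + x^4 + x^8 + x^12 + x^16), the product of all factors after the first has coefficients 0,1,1,1,1,2,2,2,2,2,2,2,2,2,2,2,2 for degrees 0…16.
[x^16] = 1·2 + 1·2 + 1·2 + 1·2 + 1·2 = 10.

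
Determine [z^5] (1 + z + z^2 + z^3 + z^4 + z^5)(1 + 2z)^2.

(1 + z + z^2 + z^3 + z^4 + z^5) has coefficients 1,1,1,1,1,1 for degrees 0…5.
(1 + 2z)^2 has coefficients 1,4,4,0,0,0 for degrees 0…5.
[z^5] = 1·0 + 1·0 + 1·0 + 1·4 + 1·4 + 1·1 = 9.

9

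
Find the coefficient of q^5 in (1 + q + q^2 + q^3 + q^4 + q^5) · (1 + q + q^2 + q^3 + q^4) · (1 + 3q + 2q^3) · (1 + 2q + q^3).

(1 + q + q^2 + q^3 + q^4 + q^5) has coefficients 1,1,1,1,1,1 for degrees 0…5.
(1 + q + q^2 + q^3 + q^4) has coefficients 1,1,1,1,1,0 for degrees 0…5.
Multiplying by (1 + 3q + 2q^3) gives running coefficients 1,4,4,6,6,5 for degrees 0…5.
Finally multiplying by (1 + 2q + q^3), the product of all factors after the first has coefficients 1,6,12,15,22,21 for degrees 0…5.
[q^5] = 1·21 + 1·22 + 1·15 + 1·12 + 1·6 + 1·1 = 77.

77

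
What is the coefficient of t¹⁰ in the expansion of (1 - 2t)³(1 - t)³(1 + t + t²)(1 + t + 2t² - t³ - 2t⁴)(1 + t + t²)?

(1 - 2t)³ has coefficients 1,-6,12,-8 for degrees 0…3.
(1 - t)³ has coefficients 1,-3,3,-1,0,0,0,0,0,0,0 for degrees 0…10.
Multiplying by (1 + t + t²) gives running coefficients 1,-2,1,-1,2,-1,0,0,0,0,0 for degrees 0…10.
Multiplying by (1 + t + 2t² - t³ - 2t⁴) gives running coefficients 1,-1,1,-5,3,2,2,-2,-3,2,0 for degrees 0…10.
Finally multiplying by (1 + t + t²), the product of all factors after the first has coefficients 1,0,1,-5,-1,0,7,2,-3,-3,-1 for degrees 0…10.
[t¹⁰] = 1·(-1) − 6·(-3) + 12·(-3) − 8·2 = -35.

-35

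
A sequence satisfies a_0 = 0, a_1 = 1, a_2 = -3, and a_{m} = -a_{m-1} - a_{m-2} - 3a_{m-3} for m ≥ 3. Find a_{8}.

The ordinary generating function has denominator 1 + t + t^2 + 3t^3.
Iterating the recurrence: a_0,…,a_{8} = 0, 1, -3, 2, -2, 9, -13, 10, -24.

-24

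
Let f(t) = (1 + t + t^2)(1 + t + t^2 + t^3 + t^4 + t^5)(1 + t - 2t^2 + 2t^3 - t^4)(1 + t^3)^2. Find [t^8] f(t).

11

(1 + t + t^2) has coefficients 1,1,1 for degrees 0…2.
(1 + t + t^2 + t^3 + t^4 + t^5) has coefficients 1,1,1,1,1,1,0,0,0 for degrees 0…8.
Multiplying by (1 + t - 2t^2 + 2t^3 - t^4) gives running coefficients 1,2,0,2,1,1,0,-1,1 for degrees 0…8.
Finally multiplying by (1 + t^3)^2, the product of all factors after the first has coefficients 1,2,0,4,5,1,5,3,3 for degrees 0…8.
[t^8] = 1·3 + 1·3 + 1·5 = 11.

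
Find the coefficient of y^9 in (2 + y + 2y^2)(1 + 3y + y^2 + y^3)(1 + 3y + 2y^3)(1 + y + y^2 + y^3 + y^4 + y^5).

103

(2 + y + 2y^2) has coefficients 2,1,2 for degrees 0…2.
(1 + 3y + y^2 + y^3) has coefficients 1,3,1,1,0,0,0,0,0,0 for degrees 0…9.
Multiplying by (1 + 3y + 2y^3) gives running coefficients 1,6,10,6,9,2,2,0,0,0 for degrees 0…9.
Finally multiplying by (1 + y + y^2 + y^3 + y^4 + y^5), the product of all factors after the first has coefficients 1,7,17,23,32,34,35,29,19,13 for degrees 0…9.
[y^9] = 2·13 + 1·19 + 2·29 = 103.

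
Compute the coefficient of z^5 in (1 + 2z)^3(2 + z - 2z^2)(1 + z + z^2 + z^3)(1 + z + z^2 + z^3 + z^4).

(1 + 2z)^3 has coefficients 1,6,12,8 for degrees 0…3.
(2 + z - 2z^2) has coefficients 2,1,-2,0,0,0 for degrees 0…5.
Multiplying by (1 + z + z^2 + z^3) gives running coefficients 2,3,1,1,-1,-2 for degrees 0…5.
Finally multiplying by (1 + z + z^2 + z^3 + z^4), the product of all factors after the first has coefficients 2,5,6,7,6,2 for degrees 0…5.
[z^5] = 1·2 + 6·6 + 12·7 + 8·6 = 170.

170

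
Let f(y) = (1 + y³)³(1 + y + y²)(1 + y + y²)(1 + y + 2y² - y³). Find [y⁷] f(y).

29

(1 + y³)³ has coefficients 1,0,0,3,0,0,3,0 for degrees 0…7.
(1 + y + y²) has coefficients 1,1,1,0,0,0,0,0 for degrees 0…7.
Multiplying by (1 + y + y²) gives running coefficients 1,2,3,2,1,0,0,0 for degrees 0…7.
Finally multiplying by (1 + y + 2y² - y³), the product of all factors after the first has coefficients 1,3,7,8,7,2,0,-1 for degrees 0…7.
[y⁷] = 1·(-1) + 3·7 + 3·3 = 29.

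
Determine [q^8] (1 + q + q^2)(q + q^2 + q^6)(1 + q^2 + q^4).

(1 + q + q^2) has coefficients 1,1,1 for degrees 0…2.
(q + q^2 + q^6) has coefficients 0,1,1,0,0,0,1,0,0 for degrees 0…8.
Finally multiplying by (1 + q^2 + q^4), the product of all factors after the first has coefficients 0,1,1,1,1,1,2,0,1 for degrees 0…8.
[q^8] = 1·1 + 1·0 + 1·2 = 3.

3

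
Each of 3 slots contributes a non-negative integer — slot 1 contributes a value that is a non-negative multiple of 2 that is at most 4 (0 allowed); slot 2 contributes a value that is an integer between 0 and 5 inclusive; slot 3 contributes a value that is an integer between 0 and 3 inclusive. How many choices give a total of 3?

The generating function for the choices is (1 + x² + x⁴)·(1 + x + x² + x³ + x⁴ + x⁵)·(1 + x + x² + x³); the count is [x³].
(1 + x² + x⁴) has coefficients 1,0,1,0 for degrees 0…3.
(1 + x + x² + x³ + x⁴ + x⁵) has coefficients 1,1,1,1 for degrees 0…3.
Finally multiplying by (1 + x + x² + x³), the product of all factors after the first has coefficients 1,2,3,4 for degrees 0…3.
[x³] = 1·4 + 1·2 = 6.

6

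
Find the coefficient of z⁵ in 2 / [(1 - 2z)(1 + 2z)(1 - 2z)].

192

The denominator gives the recurrence a_n = 2a_(n−1) + 4a_(n−2) − 8a_(n−3) for n ≥ 3; the numerator fixes a_0 = 2, a_1 = 4, a_2 = 16.
Iterating: 2, 4, 16, 32, 96, 192, so a_5 = 192.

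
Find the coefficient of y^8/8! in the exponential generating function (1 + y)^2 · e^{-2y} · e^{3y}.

The EGF product rule gives c_8 = Σ_{k_1+k_2+k_3=8} C(8; k_1,k_2,k_3) · ∏ g_i(k_i), where (1+y)^2 gives the falling factorial (2)_k; e^{-2y} gives (-2)^k; e^{3y} gives (3)^k.
g_1(k) for k = 0…8: 1, 2, 2, 0, 0, 0, 0, 0, 0.
g_2(k) for k = 0…8: 1, -2, 4, -8, 16, -32, 64, -128, 256.
g_3(k) for k = 0…8: 1, 3, 9, 27, 81, 243, 729, 2187, 6561.
First combine the last two factors: h(k) = Σ_j C(k,j)·g_2(j)·g_3(k−j) for k = 0…8: 1, 1, 1, 1, 1, 1, 1, 1, 1.
c_8 = Σ_k C(8,k)·g_1(k)·h(8−k) = 1·1·1 + 8·2·1 + 28·2·1 = 1 + 16 + 56 = 73.

73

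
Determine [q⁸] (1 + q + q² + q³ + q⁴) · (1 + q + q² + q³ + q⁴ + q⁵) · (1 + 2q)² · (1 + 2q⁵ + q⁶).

93

(1 + q + q² + q³ + q⁴) has coefficients 1,1,1,1,1 for degrees 0…4.
(1 + q + q² + q³ + q⁴ + q⁵) has coefficients 1,1,1,1,1,1,0,0,0 for degrees 0…8.
Multiplying by (1 + 2q)² gives running coefficients 1,5,9,9,9,9,8,4,0 for degrees 0…8.
Finally multiplying by (1 + 2q⁵ + q⁶), the product of all factors after the first has coefficients 1,5,9,9,9,11,19,27,27 for degrees 0…8.
[q⁸] = 1·27 + 1·27 + 1·19 + 1·11 + 1·9 = 93.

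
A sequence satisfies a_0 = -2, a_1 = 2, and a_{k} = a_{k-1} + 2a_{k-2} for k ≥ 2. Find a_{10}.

The ordinary generating function has denominator 1 - t - 2t^2.
Iterating the recurrence: a_0,…,a_{10} = -2, 2, -2, 2, -2, 2, -2, 2, -2, 2, -2.

-2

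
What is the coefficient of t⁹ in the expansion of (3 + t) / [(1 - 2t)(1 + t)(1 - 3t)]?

145233

Partial fractions give a closed form: a_n = (-14/3)·2^n + (1/6)·(-1)^n + (15/2)·3^n.
At n = 9: a_9 = 145233.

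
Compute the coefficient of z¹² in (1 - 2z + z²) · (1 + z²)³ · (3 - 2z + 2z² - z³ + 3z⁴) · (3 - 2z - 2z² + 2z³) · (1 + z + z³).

62

(1 - 2z + z²) has coefficients 1,-2,1 for degrees 0…2.
(1 + z²)³ has coefficients 1,0,3,0,3,0,1,0,0,0,0,0,0 for degrees 0…12.
Multiplying by (3 - 2z + 2z² - z³ + 3z⁴) gives running coefficients 3,-2,11,-7,18,-9,18,-5,11,-1,3,0,0 for degrees 0…12.
Multiplying by (3 - 2z - 2z² + 2z³) gives running coefficients 9,-12,31,-33,42,-27,22,3,-11,21,-21,18,-8 for degrees 0…12.
Finally multiplying by (1 + z + z³), the product of all factors after the first has coefficients 9,-3,19,7,-3,46,-38,67,-35,32,3,-14,31 for degrees 0…12.
[z¹²] = 1·31 − 2·(-14) + 1·3 = 62.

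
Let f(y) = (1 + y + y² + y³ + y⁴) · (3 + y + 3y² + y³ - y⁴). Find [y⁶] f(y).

3

(1 + y + y² + y³ + y⁴) has coefficients 1,1,1,1,1 for degrees 0…4.
(3 + y + 3y² + y³ - y⁴) has coefficients 3,1,3,1,-1,0,0 for degrees 0…6.
[y⁶] = 1·0 + 1·0 + 1·(-1) + 1·1 + 1·3 = 3.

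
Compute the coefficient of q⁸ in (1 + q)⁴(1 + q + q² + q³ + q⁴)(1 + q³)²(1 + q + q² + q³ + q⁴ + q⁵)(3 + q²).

756

(1 + q)⁴ has coefficients 1,4,6,4,1 for degrees 0…4.
(1 + q + q² + q³ + q⁴) has coefficients 1,1,1,1,1,0,0,0,0 for degrees 0…8.
Multiplying by (1 + q³)² gives running coefficients 1,1,1,3,3,2,3,3,1 for degrees 0…8.
Multiplying by (1 + q + q² + q³ + q⁴ + q⁵) gives running coefficients 1,2,3,6,9,11,13,15,15 for degrees 0…8.
Finally multiplying by (3 + q²), the product of all factors after the first has coefficients 3,6,10,20,30,39,48,56,58 for degrees 0…8.
[q⁸] = 1·58 + 4·56 + 6·48 + 4·39 + 1·30 = 756.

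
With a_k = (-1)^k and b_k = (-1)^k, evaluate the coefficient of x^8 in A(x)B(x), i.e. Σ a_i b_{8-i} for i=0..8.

9

Write out a_i and b_{8-i} for i = 0,…,8 and sum the products.
Σ = 1·1 − 1·(-1) + 1·1 − 1·(-1) + 1·1 − 1·(-1) + 1·1 − 1·(-1) + 1·1 = 9.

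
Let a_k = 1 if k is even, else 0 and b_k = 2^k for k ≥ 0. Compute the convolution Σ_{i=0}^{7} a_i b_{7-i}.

170

This is [x^7] in the product of the two ordinary generating functions.
Σ = 1·128 + 0·64 + 1·32 + 0·16 + 1·8 + 0·4 + 1·2 + 0·1 = 170.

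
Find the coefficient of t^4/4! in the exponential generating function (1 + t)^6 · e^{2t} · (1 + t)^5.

The EGF product rule gives c_4 = Σ_{k_1+k_2+k_3=4} C(4; k_1,k_2,k_3) · ∏ g_i(k_i), where (1+t)^6 gives the falling factorial (6)_k; e^{2t} gives (2)^k; (1+t)^5 gives the falling factorial (5)_k.
g_1(k) for k = 0…4: 1, 6, 30, 120, 360.
g_2(k) for k = 0…4: 1, 2, 4, 8, 16.
g_3(k) for k = 0…4: 1, 5, 20, 60, 120.
First combine the last two factors: h(k) = Σ_j C(k,j)·g_2(j)·g_3(k−j) for k = 0…4: 1, 7, 44, 248, 1256.
c_4 = Σ_k C(4,k)·g_1(k)·h(4−k) = 1·1·1256 + 4·6·248 + 6·30·44 + 4·120·7 + 1·360·1 = 1256 + 5952 + 7920 + 3360 + 360 = 18848.

18848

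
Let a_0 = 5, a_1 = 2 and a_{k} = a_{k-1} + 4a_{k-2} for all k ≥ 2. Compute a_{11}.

73758

The ordinary generating function has denominator 1 - z - 4z^2.
Iterating the recurrence: a_0,…,a_{11} = 5, 2, 22, 30, 118, 238, 710, 1662, 4502, 11150, 29158, 73758.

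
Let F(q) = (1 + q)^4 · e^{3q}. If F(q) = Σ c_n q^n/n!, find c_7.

The EGF product rule gives c_7 = Σ_{k_1+k_2=7} C(7; k_1,k_2) · ∏ g_i(k_i), where (1+q)^4 gives the falling factorial (4)_k; e^{3q} gives (3)^k.
g_1(k) for k = 0…7: 1, 4, 12, 24, 24, 0, 0, 0.
g_2(k) for k = 0…7: 1, 3, 9, 27, 81, 243, 729, 2187.
c_7 = Σ_k C(7,k)·g_1(k)·g_2(7−k) = 1·1·2187 + 7·4·729 + 21·12·243 + 35·24·81 + 35·24·27 = 2187 + 20412 + 61236 + 68040 + 22680 = 174555.

174555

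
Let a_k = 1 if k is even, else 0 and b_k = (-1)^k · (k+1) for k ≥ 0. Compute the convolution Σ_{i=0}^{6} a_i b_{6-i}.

16

This is [x^6] in the product of the two ordinary generating functions.
Σ = 1·7 + 0·(-6) + 1·5 + 0·(-4) + 1·3 + 0·(-2) + 1·1 = 16.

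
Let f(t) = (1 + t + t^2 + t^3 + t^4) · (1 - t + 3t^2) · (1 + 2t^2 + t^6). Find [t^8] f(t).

9

(1 + t + t^2 + t^3 + t^4) has coefficients 1,1,1,1,1 for degrees 0…4.
(1 - t + 3t^2) has coefficients 1,-1,3,0,0,0,0,0,0 for degrees 0…8.
Finally multiplying by (1 + 2t^2 + t^6), the product of all factors after the first has coefficients 1,-1,5,-2,6,0,1,-1,3 for degrees 0…8.
[t^8] = 1·3 + 1·(-1) + 1·1 + 1·0 + 1·6 = 9.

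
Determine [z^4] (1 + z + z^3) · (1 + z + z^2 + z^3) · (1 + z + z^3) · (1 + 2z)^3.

(1 + z + z^3) has coefficients 1,1,0,1 for degrees 0…3.
(1 + z + z^2 + z^3) has coefficients 1,1,1,1,0 for degrees 0…4.
Multiplying by (1 + z + z^3) gives running coefficients 1,2,2,3,2 for degrees 0…4.
Finally multiplying by (1 + 2z)^3, the product of all factors after the first has coefficients 1,8,26,47,60 for degrees 0…4.
[z^4] = 1·60 + 1·47 + 1·8 = 115.

115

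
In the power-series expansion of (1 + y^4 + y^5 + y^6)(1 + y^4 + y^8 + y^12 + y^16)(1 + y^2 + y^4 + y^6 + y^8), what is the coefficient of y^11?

(1 + y^4 + y^5 + y^6) has coefficients 1,0,0,0,1,1,1 for degrees 0…6.
(1 + y^4 + y^8 + y^12 + y^16) has coefficients 1,0,0,0,1,0,0,0,1,0,0,0 for degrees 0…11.
Finally multiplying by (1 + y^2 + y^4 + y^6 + y^8), the product of all factors after the first has coefficients 1,0,1,0,2,0,2,0,3,0,2,0 for degrees 0…11.
[y^11] = 1·0 + 1·0 + 1·2 + 1·0 = 2.

2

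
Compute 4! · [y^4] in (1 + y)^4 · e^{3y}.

1473

The EGF product rule gives c_4 = Σ_{k_1+k_2=4} C(4; k_1,k_2) · ∏ g_i(k_i), where (1+y)^4 gives the falling factorial (4)_k; e^{3y} gives (3)^k.
g_1(k) for k = 0…4: 1, 4, 12, 24, 24.
g_2(k) for k = 0…4: 1, 3, 9, 27, 81.
c_4 = Σ_k C(4,k)·g_1(k)·g_2(4−k) = 1·1·81 + 4·4·27 + 6·12·9 + 4·24·3 + 1·24·1 = 81 + 432 + 648 + 288 + 24 = 1473.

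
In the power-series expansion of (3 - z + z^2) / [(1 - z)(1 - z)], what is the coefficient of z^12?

The denominator gives the recurrence a_n = 2a_(n−1) − a_(n−2) for n ≥ 3; the numerator fixes a_0 = 3, a_1 = 5, a_2 = 8.
Iterating: 3, 5, 8, 11, 14, 17, 20, 23, 26, 29, 32, 35, 38, so a_12 = 38.

38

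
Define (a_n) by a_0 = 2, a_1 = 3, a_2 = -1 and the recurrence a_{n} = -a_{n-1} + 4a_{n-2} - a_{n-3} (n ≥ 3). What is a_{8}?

-1063

The ordinary generating function has denominator 1 + q - 4q^2 + q^3.
Iterating the recurrence: a_0,…,a_{8} = 2, 3, -1, 11, -18, 63, -146, 416, -1063.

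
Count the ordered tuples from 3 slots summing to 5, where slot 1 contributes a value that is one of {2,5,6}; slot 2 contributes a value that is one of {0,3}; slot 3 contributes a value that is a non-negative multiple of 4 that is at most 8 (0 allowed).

The generating function for the choices is (q² + q⁵ + q⁶)·(1 + q³)·(1 + q⁴ + q⁸); the count is [q⁵].
(q² + q⁵ + q⁶) has coefficients 0,0,1,0,0,1 for degrees 0…5.
(1 + q³) has coefficients 1,0,0,1,0,0 for degrees 0…5.
Finally multiplying by (1 + q⁴ + q⁸), the product of all factors after the first has coefficients 1,0,0,1,1,0 for degrees 0…5.
[q⁵] = 1·1 + 1·1 = 2.

2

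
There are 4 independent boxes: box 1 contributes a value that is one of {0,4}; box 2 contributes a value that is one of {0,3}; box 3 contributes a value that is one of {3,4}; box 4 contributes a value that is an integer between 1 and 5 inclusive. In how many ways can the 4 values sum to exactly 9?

5

The generating function for the choices is (1 + x^4)·(1 + x^3)·(x^3 + x^4)·(x + x^2 + x^3 + x^4 + x^5); the count is [x^9].
(1 + x^4) has coefficients 1,0,0,0,1 for degrees 0…4.
(1 + x^3) has coefficients 1,0,0,1,0,0,0,0,0,0 for degrees 0…9.
Multiplying by (x^3 + x^4) gives running coefficients 0,0,0,1,1,0,1,1,0,0 for degrees 0…9.
Finally multiplying by (x + x^2 + x^3 + x^4 + x^5), the product of all factors after the first has coefficients 0,0,0,0,1,2,2,3,4,3 for degrees 0…9.
[x^9] = 1·3 + 1·2 = 5.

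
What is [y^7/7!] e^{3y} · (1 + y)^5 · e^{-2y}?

9276

The EGF product rule gives c_7 = Σ_{k_1+k_2+k_3=7} C(7; k_1,k_2,k_3) · ∏ g_i(k_i), where e^{3y} gives (3)^k; (1+y)^5 gives the falling factorial (5)_k; e^{-2y} gives (-2)^k.
g_1(k) for k = 0…7: 1, 3, 9, 27, 81, 243, 729, 2187.
g_2(k) for k = 0…7: 1, 5, 20, 60, 120, 120, 0, 0.
g_3(k) for k = 0…7: 1, -2, 4, -8, 16, -32, 64, -128.
First combine the last two factors: h(k) = Σ_j C(k,j)·g_2(j)·g_3(k−j) for k = 0…7: 1, 3, 4, -8, -24, 88, 64, -1248.
c_7 = Σ_k C(7,k)·g_1(k)·h(7−k) = 1·1·(-1248) + 7·3·64 + 21·9·88 + 35·27·(-24) + 35·81·(-8) + 21·243·4 + 7·729·3 + 1·2187·1 = −1248 + 1344 + 16632 − 22680 − 22680 + 20412 + 15309 + 2187 = 9276.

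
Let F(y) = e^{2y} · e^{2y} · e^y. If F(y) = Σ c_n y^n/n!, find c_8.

The EGF product rule gives c_8 = Σ_{k_1+k_2+k_3=8} C(8; k_1,k_2,k_3) · ∏ g_i(k_i), where e^{2y} gives (2)^k; e^{2y} gives (2)^k; e^y gives (1)^k.
g_1(k) for k = 0…8: 1, 2, 4, 8, 16, 32, 64, 128, 256.
g_2(k) for k = 0…8: 1, 2, 4, 8, 16, 32, 64, 128, 256.
g_3(k) for k = 0…8: 1, 1, 1, 1, 1, 1, 1, 1, 1.
First combine the last two factors: h(k) = Σ_j C(k,j)·g_2(j)·g_3(k−j) for k = 0…8: 1, 3, 9, 27, 81, 243, 729, 2187, 6561.
c_8 = Σ_k C(8,k)·g_1(k)·h(8−k) = 1·1·6561 + 8·2·2187 + 28·4·729 + 56·8·243 + 70·16·81 + 56·32·27 + 28·64·9 + 8·128·3 + 1·256·1 = 6561 + 34992 + 81648 + 108864 + 90720 + 48384 + 16128 + 3072 + 256 = 390625.

390625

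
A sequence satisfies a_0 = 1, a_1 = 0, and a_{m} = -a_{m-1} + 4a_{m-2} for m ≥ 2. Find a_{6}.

The ordinary generating function has denominator 1 + z - 4z^2.
Iterating the recurrence: a_0,…,a_{6} = 1, 0, 4, -4, 20, -36, 116.

116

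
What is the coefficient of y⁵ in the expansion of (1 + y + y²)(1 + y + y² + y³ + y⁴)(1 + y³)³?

(1 + y + y²) has coefficients 1,1,1 for degrees 0…2.
(1 + y + y² + y³ + y⁴) has coefficients 1,1,1,1,1,0 for degrees 0…5.
Finally multiplying by (1 + y³)³, the product of all factors after the first has coefficients 1,1,1,4,4,3 for degrees 0…5.
[y⁵] = 1·3 + 1·4 + 1·4 = 11.

11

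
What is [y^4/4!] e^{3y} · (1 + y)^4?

The EGF product rule gives c_4 = Σ_{k_1+k_2=4} C(4; k_1,k_2) · ∏ g_i(k_i), where e^{3y} gives (3)^k; (1+y)^4 gives the falling factorial (4)_k.
g_1(k) for k = 0…4: 1, 3, 9, 27, 81.
g_2(k) for k = 0…4: 1, 4, 12, 24, 24.
c_4 = Σ_k C(4,k)·g_1(k)·g_2(4−k) = 1·1·24 + 4·3·24 + 6·9·12 + 4·27·4 + 1·81·1 = 24 + 288 + 648 + 432 + 81 = 1473.

1473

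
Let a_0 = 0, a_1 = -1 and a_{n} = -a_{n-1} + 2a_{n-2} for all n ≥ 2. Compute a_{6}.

21

The ordinary generating function has denominator 1 + t - 2t^2.
Iterating the recurrence: a_0,…,a_{6} = 0, -1, 1, -3, 5, -11, 21.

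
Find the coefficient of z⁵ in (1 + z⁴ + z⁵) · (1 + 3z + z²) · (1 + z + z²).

(1 + z⁴ + z⁵) has coefficients 1,0,0,0,1,1 for degrees 0…5.
(1 + 3z + z²) has coefficients 1,3,1,0,0,0 for degrees 0…5.
Finally multiplying by (1 + z + z²), the product of all factors after the first has coefficients 1,4,5,4,1,0 for degrees 0…5.
[z⁵] = 1·0 + 1·4 + 1·1 = 5.

5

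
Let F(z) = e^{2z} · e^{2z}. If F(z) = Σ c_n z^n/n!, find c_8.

The EGF product rule gives c_8 = Σ_{k_1+k_2=8} C(8; k_1,k_2) · ∏ g_i(k_i), where e^{2z} gives (2)^k; e^{2z} gives (2)^k.
g_1(k) for k = 0…8: 1, 2, 4, 8, 16, 32, 64, 128, 256.
g_2(k) for k = 0…8: 1, 2, 4, 8, 16, 32, 64, 128, 256.
c_8 = Σ_k C(8,k)·g_1(k)·g_2(8−k) = 1·1·256 + 8·2·128 + 28·4·64 + 56·8·32 + 70·16·16 + 56·32·8 + 28·64·4 + 8·128·2 + 1·256·1 = 256 + 2048 + 7168 + 14336 + 17920 + 14336 + 7168 + 2048 + 256 = 65536.

65536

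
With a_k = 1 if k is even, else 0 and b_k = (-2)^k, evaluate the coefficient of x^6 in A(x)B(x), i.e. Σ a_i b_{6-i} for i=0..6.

85

Write out a_i and b_{6-i} for i = 0,…,6 and sum the products.
Σ = 1·64 + 0·(-32) + 1·16 + 0·(-8) + 1·4 + 0·(-2) + 1·1 = 85.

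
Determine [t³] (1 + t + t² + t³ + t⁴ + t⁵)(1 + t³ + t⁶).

(1 + t + t² + t³ + t⁴ + t⁵) has coefficients 1,1,1,1 for degrees 0…3.
(1 + t³ + t⁶) has coefficients 1,0,0,1 for degrees 0…3.
[t³] = 1·1 + 1·0 + 1·0 + 1·1 = 2.

2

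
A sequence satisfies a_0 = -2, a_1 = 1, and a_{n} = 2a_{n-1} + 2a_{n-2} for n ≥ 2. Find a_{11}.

-8480

The ordinary generating function has denominator 1 - 2z - 2z^2.
Iterating the recurrence: a_0,…,a_{11} = -2, 1, -2, -2, -8, -20, -56, -152, -416, -1136, -3104, -8480.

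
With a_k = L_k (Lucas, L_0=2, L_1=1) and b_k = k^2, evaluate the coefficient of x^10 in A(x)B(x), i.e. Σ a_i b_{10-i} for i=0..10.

This is [x^10] in the product of the two ordinary generating functions.
Σ = 2·100 + 1·81 + 3·64 + 4·49 + 7·36 + 11·25 + 18·16 + 29·9 + 47·4 + 76·1 + 123·0 = 2009.

2009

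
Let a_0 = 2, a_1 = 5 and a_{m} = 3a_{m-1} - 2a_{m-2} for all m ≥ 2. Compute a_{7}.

383

The ordinary generating function has denominator 1 - 3x + 2x^2.
Iterating the recurrence: a_0,…,a_{7} = 2, 5, 11, 23, 47, 95, 191, 383.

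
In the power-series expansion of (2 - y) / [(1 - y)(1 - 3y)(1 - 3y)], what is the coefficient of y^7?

The denominator gives the recurrence a_n = 7a_(n−1) − 15a_(n−2) + 9a_(n−3) for n ≥ 3; the numerator fixes a_0 = 2, a_1 = 13, a_2 = 61.
Iterating: 2, 13, 61, 250, 952, 3463, 12211, 42100, so a_7 = 42100.

42100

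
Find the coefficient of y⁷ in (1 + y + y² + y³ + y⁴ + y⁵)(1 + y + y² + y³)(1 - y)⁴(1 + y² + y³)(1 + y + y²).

(1 + y + y² + y³ + y⁴ + y⁵) has coefficients 1,1,1,1,1,1 for degrees 0…5.
(1 + y + y² + y³) has coefficients 1,1,1,1,0,0,0,0 for degrees 0…7.
Multiplying by (1 - y)⁴ gives running coefficients 1,-3,3,-1,-1,3,-3,1 for degrees 0…7.
Multiplying by (1 + y² + y³) gives running coefficients 1,-3,4,-3,-1,5,-5,3 for degrees 0…7.
Finally multiplying by (1 + y + y²), the product of all factors after the first has coefficients 1,-2,2,-2,0,1,-1,3 for degrees 0…7.
[y⁷] = 1·3 + 1·(-1) + 1·1 + 1·0 + 1·(-2) + 1·2 = 3.

3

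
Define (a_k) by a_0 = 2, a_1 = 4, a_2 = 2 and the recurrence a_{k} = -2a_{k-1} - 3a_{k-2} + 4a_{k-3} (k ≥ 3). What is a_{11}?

The ordinary generating function has denominator 1 + 2x + 3x^2 - 4x^3.
Iterating the recurrence: a_0,…,a_{11} = 2, 4, 2, -8, 26, -20, -70, 304, -478, -236, 3122, -7448.

-7448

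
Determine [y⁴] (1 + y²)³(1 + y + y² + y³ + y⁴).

(1 + y²)³ has coefficients 1,0,3,0,3 for degrees 0…4.
(1 + y + y² + y³ + y⁴) has coefficients 1,1,1,1,1 for degrees 0…4.
[y⁴] = 1·1 + 3·1 + 3·1 = 7.

7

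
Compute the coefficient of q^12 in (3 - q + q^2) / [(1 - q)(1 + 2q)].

The denominator gives the recurrence a_n = −a_(n−1) + 2a_(n−2) for n ≥ 3; the numerator fixes a_0 = 3, a_1 = -4, a_2 = 11.
Iterating: 3, -4, 11, -19, 41, -79, 161, -319, 641, -1279, 2561, -5119, 10241, so a_12 = 10241.

10241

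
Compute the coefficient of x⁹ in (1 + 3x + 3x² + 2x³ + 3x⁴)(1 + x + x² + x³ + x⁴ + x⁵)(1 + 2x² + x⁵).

31

(1 + 3x + 3x² + 2x³ + 3x⁴) has coefficients 1,3,3,2,3 for degrees 0…4.
(1 + x + x² + x³ + x⁴ + x⁵) has coefficients 1,1,1,1,1,1,0,0,0,0 for degrees 0…9.
Finally multiplying by (1 + 2x² + x⁵), the product of all factors after the first has coefficients 1,1,3,3,3,4,3,3,1,1 for degrees 0…9.
[x⁹] = 1·1 + 3·1 + 3·3 + 2·3 + 3·4 = 31.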